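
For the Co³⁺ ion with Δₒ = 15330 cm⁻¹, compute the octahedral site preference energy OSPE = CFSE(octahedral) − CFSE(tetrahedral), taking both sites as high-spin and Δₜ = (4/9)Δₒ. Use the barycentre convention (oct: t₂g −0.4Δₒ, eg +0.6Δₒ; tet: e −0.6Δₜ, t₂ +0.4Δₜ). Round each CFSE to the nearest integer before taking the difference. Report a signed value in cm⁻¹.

-2044

Group 9 minus oxidation state +3 gives a d⁶ configuration for Co³⁺.
Octahedral high-spin t₂g⁴ eg²: CFSE = -0.4 × 15330 = -6132 cm⁻¹.
Tetrahedral: e³ t₂³, CFSE = 3(−0.6) + 3(+0.4) = -0.6Δₜ = -0.6 × (4/9) × 15330 = -4088 cm⁻¹.
OSPE = -6132 − (-4088) = -2044 cm⁻¹.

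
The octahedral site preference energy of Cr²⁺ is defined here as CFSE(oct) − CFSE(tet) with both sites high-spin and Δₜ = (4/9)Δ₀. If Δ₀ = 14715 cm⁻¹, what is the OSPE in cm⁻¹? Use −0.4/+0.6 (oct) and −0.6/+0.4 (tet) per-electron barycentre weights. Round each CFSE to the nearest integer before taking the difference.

Cr is in group 6, so Cr²⁺ is d⁴ (6 − 2 = 4).
Octahedral (high-spin): t₂g³ eg¹, CFSE = 3(−0.4) + 1(+0.6) = -0.6Δ₀ = -0.6 × 14715 = -8829 cm⁻¹.
In a tetrahedral site the filling is e² t₂²: CFSE(tet) = -0.4Δₜ = -0.4 × (4/9)(14715) = -2616 cm⁻¹.
OSPE = CFSE(oct) − CFSE(tet) = -8829 − (-2616) = -6213 cm⁻¹.

-6213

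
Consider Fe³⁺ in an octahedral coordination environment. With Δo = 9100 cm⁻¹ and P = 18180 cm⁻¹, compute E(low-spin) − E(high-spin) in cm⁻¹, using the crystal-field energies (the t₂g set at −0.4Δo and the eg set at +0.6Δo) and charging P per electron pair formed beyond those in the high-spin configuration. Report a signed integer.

Fe³⁺: group 8, so d-count = 8 − 3 = 5.
High-spin d⁵ fills as t₂g³ eg² with CFSE 3(−0.4) + 2(+0.6) = 0.0Δo = 0 cm⁻¹.
For low-spin the configuration is t₂g⁵ eg⁰: orbital energy -2.0 × 9100 = -18200 cm⁻¹, and 2 additional pairs relative to high-spin add 36360 cm⁻¹, giving 18160 cm⁻¹.
E(LS) − E(HS) = 18160 − (0) = 18160 cm⁻¹.

18160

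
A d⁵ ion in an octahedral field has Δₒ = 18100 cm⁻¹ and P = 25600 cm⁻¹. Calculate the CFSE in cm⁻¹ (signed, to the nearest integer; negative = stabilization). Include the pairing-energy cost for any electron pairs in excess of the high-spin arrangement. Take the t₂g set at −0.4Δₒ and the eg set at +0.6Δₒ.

0

Since Δₒ = 18100 cm⁻¹ < P = 25600 cm⁻¹, the complex adopts the high-spin configuration.
Configuration: t₂g³ eg².
Orbital CFSE = 0.0Δₒ = 0.0 × 18100 = 0 cm⁻¹.
High-spin has no excess pairs, so no pairing correction applies.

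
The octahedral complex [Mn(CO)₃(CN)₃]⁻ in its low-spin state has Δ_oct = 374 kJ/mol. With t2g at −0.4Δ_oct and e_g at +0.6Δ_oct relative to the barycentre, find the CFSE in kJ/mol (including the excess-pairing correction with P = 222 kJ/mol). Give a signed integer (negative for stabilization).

-304

Ligand charges: 3×(+0) from CO and 3×(-1) from CN⁻ sum to -3; with overall charge -1, Mn is +2.
Mn sits in group 7; removing 2 electrons leaves Mn²⁺ with 7 − 2 = 5 d electrons.
Electron filling gives t2g^5 e_g^0.
Orbital CFSE = 5(-0.4) + 0(0.6) = -2.0Δ_oct = -2.0 × 374 = -748 kJ/mol.
Relative to high-spin t2g^3 e_g^2 (0 paired), the low-spin configuration has 2 additional pairs, contributing +2 × 222 = +444 kJ/mol.
Combining: -748 + 444 = -304 kJ/mol.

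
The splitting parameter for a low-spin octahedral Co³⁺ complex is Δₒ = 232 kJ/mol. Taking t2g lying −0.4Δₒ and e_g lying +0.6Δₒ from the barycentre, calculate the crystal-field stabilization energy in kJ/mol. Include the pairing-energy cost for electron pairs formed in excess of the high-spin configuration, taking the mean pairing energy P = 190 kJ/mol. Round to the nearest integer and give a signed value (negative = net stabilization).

-177

Co is in group 9, so Co³⁺ is d⁶ (9 − 3 = 6).
Configuration: t2g^6 e_g^0.
CFSE(orbital) = 6×(-0.4Δₒ) + 0×(0.6Δₒ) = -2.4Δₒ; with Δₒ = 232 kJ/mol that is -557 kJ/mol.
Relative to high-spin t2g^4 e_g^2 (1 paired), the low-spin configuration has 2 additional pairs, contributing +2 × 190 = +380 kJ/mol.
Overall CFSE = -557 + 380 = -177 kJ/mol.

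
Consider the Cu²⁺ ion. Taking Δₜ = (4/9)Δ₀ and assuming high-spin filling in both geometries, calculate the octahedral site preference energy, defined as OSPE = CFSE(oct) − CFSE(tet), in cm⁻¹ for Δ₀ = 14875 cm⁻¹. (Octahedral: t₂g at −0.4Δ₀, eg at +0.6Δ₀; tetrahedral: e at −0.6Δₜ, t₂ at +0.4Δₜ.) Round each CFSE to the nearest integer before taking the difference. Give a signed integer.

Group 11 minus oxidation state +2 gives a d⁹ configuration for Cu²⁺.
In an octahedral site d⁹ (HS) is t₂g⁶ eg³, giving CFSE(oct) = -0.6Δ₀ = -8925 cm⁻¹.
Tetrahedral e⁴ t₂⁵ gives -0.4Δₜ = -0.4 × (4/9) × 14875 = -2644 cm⁻¹.
OSPE = CFSE(oct) − CFSE(tet) = -8925 − (-2644) = -6281 cm⁻¹.

-6281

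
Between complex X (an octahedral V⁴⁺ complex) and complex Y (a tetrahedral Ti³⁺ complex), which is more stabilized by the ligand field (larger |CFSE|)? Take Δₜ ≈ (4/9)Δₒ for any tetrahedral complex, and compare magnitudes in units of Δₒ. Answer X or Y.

X: Group 5 minus oxidation state +4 gives a d¹ configuration for V⁴⁺; For octahedral d¹ the high- and low-spin configurations coincide; t₂g¹ eg⁰, CFSE = -0.4Δₒ.
Y: Ti is in group 4, so Ti³⁺ is d¹ (4 − 3 = 1); With tetrahedral geometry the complex is necessarily high-spin; e^1 t2^0, CFSE = -0.6Δₜ ≈ -0.27Δₒ.
So X has the larger |CFSE|.

X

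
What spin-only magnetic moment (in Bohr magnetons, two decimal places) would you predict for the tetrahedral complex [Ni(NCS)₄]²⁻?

2.83 Bohr magnetons

Each NCS⁻ contributes -1; 4 × (-1) = -4. With overall charge -2, Ni is in the +2 oxidation state.
Ni sits in group 10; removing 2 electrons leaves Ni²⁺ with 10 − 2 = 8 d electrons.
Tetrahedral fields are weak (Δₜ ≈ 4/9 Δₒ), so electrons fill high-spin.
Configuration: e⁴ t₂⁴ → 2 unpaired electrons.
μ(spin-only) = √[2(2+2)] = √8 ≈ 2.83 Bohr magnetons.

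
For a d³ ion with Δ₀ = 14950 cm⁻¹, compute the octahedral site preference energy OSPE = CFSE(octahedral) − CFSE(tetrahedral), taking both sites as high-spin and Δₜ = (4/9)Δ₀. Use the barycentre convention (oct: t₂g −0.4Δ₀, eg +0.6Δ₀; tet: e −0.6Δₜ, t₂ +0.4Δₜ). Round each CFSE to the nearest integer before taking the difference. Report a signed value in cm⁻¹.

-12624

Octahedral high-spin t₂g³ eg⁰: CFSE = -1.2 × 14950 = -17940 cm⁻¹.
Tetrahedral: e² t₂¹, CFSE = 2(−0.6) + 1(+0.4) = -0.8Δₜ = -0.8 × (4/9) × 14950 = -5316 cm⁻¹.
Subtracting, OSPE = -17940 − (-5316) = -12624 cm⁻¹.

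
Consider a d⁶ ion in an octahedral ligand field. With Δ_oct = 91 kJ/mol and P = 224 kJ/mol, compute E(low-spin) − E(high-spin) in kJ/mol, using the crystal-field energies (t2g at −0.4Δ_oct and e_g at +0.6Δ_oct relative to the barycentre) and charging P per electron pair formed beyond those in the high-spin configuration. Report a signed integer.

266

High-spin d⁶ fills as t2g^4 e_g^2 with CFSE 4(−0.4) + 2(+0.6) = -0.4Δ_oct = -36 kJ/mol.
Low-spin t2g^6 e_g^0 gives -2.4Δ_oct = -218 kJ/mol, but forming 2 extra pairs costs 2P = 448 kJ/mol, so E(LS) = -218 + 448 = 230 kJ/mol.
E(LS) − E(HS) = 230 − (-36) = 266 kJ/mol.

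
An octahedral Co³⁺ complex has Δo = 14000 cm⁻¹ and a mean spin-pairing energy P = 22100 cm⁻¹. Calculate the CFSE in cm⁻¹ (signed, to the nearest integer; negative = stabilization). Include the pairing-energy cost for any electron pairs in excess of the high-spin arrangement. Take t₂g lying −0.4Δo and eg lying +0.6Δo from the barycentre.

Co sits in group 9; removing 3 electrons leaves Co³⁺ with 9 − 3 = 6 d electrons.
Δo < P, so pairing is avoided: the ground state is high-spin.
That gives t₂g⁴ eg².
Orbital CFSE = -0.4Δo = -0.4 × 14000 = -5600 cm⁻¹.
High-spin has no excess pairs, so no pairing correction applies.

-5600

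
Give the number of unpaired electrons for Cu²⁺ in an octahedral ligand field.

1

Group 11 minus oxidation state +2 gives a d⁹ configuration for Cu²⁺.
For octahedral d⁹ the high- and low-spin configurations coincide.
Configuration: t₂g⁶ eg³, giving 1 unpaired electron.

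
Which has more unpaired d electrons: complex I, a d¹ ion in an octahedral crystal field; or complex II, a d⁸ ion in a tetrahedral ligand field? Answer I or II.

I: t₂g¹ eg⁰ → 1 unpaired.
II: Tetrahedral splitting is small, so the complex is high-spin; e⁴ t₂⁴ → 2 unpaired.
So II has more unpaired electrons.

II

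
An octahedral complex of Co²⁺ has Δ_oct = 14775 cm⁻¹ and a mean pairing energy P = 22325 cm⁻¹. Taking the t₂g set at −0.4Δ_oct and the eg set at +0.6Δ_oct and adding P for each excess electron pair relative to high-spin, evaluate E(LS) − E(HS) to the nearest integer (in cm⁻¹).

7550

Co is in group 9, so Co²⁺ is d⁷ (9 − 2 = 7).
In the high-spin limit (t₂g⁵ eg²) the orbital term is -0.8Δ_oct = -11820 cm⁻¹, with no excess pairing.
For low-spin the configuration is t₂g⁶ eg¹: orbital energy -1.8 × 14775 = -26595 cm⁻¹, and 1 additional pair relative to high-spin adds 22325 cm⁻¹, giving -4270 cm⁻¹.
The difference is -4270 − (-11820) = 7550 cm⁻¹, so high-spin lies lower.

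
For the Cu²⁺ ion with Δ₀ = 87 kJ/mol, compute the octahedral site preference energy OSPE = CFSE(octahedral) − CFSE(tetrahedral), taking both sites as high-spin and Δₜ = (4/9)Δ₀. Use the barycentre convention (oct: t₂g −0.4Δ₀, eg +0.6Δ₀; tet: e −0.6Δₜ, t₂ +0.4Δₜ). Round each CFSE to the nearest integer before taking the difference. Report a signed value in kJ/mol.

Cu is in group 11, so Cu²⁺ is d⁹ (11 − 2 = 9).
Octahedral high-spin t₂g⁶ eg³: CFSE = -0.6 × 87 = -52 kJ/mol.
In a tetrahedral site the filling is e⁴ t₂⁵: CFSE(tet) = -0.4Δₜ = -0.4 × (4/9)(87) = -15 kJ/mol.
OSPE = -52 − (-15) = -37 kJ/mol.

-37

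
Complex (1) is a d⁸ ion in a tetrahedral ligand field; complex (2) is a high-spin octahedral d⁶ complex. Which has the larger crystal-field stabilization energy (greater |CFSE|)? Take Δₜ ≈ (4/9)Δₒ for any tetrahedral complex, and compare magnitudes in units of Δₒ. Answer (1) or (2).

(1): Tetrahedral fields are weak (Δₜ ≈ 4/9 Δₒ), so electrons fill high-spin; e⁴ t₂⁴, CFSE = -0.8Δₜ ≈ -0.36Δₒ.
(2): t₂g⁴ eg², CFSE = -0.4Δₒ.
So (2) has the larger |CFSE|.

(2)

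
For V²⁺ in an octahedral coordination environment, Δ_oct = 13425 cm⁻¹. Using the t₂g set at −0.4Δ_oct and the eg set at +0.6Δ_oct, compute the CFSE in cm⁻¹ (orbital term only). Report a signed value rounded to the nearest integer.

-16110

V²⁺: group 5, so d-count = 5 − 2 = 3.
Configuration: t₂g³ eg⁰.
CFSE(orbital) = 3×(-0.4Δ_oct) + 0×(0.6Δ_oct) = -1.2Δ_oct; with Δ_oct = 13425 cm⁻¹ that is -16110 cm⁻¹.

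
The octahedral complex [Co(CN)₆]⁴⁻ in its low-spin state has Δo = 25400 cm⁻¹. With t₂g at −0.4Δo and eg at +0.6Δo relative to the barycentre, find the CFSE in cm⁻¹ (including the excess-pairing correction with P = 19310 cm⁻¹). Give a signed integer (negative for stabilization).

Each CN⁻ contributes -1; 6 × (-1) = -6. With overall charge -4, Co is in the +2 oxidation state.
Co sits in group 9; removing 2 electrons leaves Co²⁺ with 9 − 2 = 7 d electrons.
The d⁷ electrons fill as t₂g⁶ eg¹.
CFSE(orbital) = 6×(-0.4Δo) + 1×(0.6Δo) = -1.8Δo; with Δo = 25400 cm⁻¹ that is -45720 cm⁻¹.
Pairing penalty: 3 pairs vs 2 in the high-spin reference → 1 extra × P = 19310 cm⁻¹.
Net CFSE = -45720 + 19310 = -26410 cm⁻¹.

-26410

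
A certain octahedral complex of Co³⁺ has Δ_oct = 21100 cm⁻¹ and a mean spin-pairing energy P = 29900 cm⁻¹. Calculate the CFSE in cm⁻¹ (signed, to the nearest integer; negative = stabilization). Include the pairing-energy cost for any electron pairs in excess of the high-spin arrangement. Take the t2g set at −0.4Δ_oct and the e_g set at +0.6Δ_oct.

Co³⁺: group 9, so d-count = 9 − 3 = 6.
Δ_oct < P, so pairing is avoided: the ground state is high-spin.
That gives t2g^4 e_g^2.
Orbital CFSE = -0.4Δ_oct = -0.4 × 21100 = -8440 cm⁻¹.
High-spin has no excess pairs, so no pairing correction applies.

-8440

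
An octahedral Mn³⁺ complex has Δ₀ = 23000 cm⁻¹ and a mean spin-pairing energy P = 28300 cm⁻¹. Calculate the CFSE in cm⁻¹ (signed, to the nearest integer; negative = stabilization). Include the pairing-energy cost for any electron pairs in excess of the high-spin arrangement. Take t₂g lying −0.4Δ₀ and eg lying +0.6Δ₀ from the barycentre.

-13800

Mn sits in group 7; removing 3 electrons leaves Mn³⁺ with 7 − 3 = 4 d electrons.
Δ₀ < P, so pairing is avoided: the ground state is high-spin.
Filling d⁴ accordingly: t₂g³ eg¹.
Orbital CFSE = -0.6Δ₀ = -0.6 × 23000 = -13800 cm⁻¹.
High-spin has no excess pairs, so no pairing correction applies.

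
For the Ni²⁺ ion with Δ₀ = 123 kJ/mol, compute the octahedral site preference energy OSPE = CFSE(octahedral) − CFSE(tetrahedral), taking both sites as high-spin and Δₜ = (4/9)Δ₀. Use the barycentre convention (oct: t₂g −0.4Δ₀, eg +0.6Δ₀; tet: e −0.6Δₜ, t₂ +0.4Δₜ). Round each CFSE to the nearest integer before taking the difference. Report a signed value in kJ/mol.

-104

Ni²⁺: group 10, so d-count = 10 − 2 = 8.
Octahedral high-spin t2g^6 e_g^2: CFSE = -1.2 × 123 = -148 kJ/mol.
Tetrahedral: e^4 t2^4, CFSE = 4(−0.6) + 4(+0.4) = -0.8Δₜ = -0.8 × (4/9) × 123 = -44 kJ/mol.
Subtracting, OSPE = -148 − (-44) = -104 kJ/mol.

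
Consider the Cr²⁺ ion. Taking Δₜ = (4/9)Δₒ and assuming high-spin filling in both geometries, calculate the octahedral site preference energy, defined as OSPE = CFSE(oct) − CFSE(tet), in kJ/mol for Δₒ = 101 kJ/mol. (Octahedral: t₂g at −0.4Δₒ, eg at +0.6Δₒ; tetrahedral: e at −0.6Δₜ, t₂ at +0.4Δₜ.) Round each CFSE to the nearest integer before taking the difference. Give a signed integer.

Cr sits in group 6; removing 2 electrons leaves Cr²⁺ with 6 − 2 = 4 d electrons.
Octahedral high-spin t₂g³ eg¹: CFSE = -0.6 × 101 = -61 kJ/mol.
In a tetrahedral site the filling is e² t₂²: CFSE(tet) = -0.4Δₜ = -0.4 × (4/9)(101) = -18 kJ/mol.
OSPE = CFSE(oct) − CFSE(tet) = -61 − (-18) = -43 kJ/mol.

-43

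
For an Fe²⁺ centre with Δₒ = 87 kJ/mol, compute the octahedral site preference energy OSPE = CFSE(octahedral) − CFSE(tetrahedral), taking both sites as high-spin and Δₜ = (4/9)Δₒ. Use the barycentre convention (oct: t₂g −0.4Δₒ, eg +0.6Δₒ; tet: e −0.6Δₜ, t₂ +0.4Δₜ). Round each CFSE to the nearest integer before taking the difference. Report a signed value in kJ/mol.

-12

Group 8 minus oxidation state +2 gives a d⁶ configuration for Fe²⁺.
Octahedral high-spin t2g^4 e_g^2: CFSE = -0.4 × 87 = -35 kJ/mol.
In a tetrahedral site the filling is e^3 t2^3: CFSE(tet) = -0.6Δₜ = -0.6 × (4/9)(87) = -23 kJ/mol.
OSPE = -35 − (-23) = -12 kJ/mol.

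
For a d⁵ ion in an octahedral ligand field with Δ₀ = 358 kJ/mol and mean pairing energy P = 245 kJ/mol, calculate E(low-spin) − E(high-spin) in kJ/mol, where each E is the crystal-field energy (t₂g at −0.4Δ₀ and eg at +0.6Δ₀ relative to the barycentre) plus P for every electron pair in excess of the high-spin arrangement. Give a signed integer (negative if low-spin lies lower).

-226

High-spin: t₂g³ eg², CFSE = 0.0Δ₀ = 0 kJ/mol.
Low-spin t₂g⁵ eg⁰ gives -2.0Δ₀ = -716 kJ/mol, but forming 2 extra pairs costs 2P = 490 kJ/mol, so E(LS) = -716 + 490 = -226 kJ/mol.
Thus E(LS) − E(HS) = -226 kJ/mol.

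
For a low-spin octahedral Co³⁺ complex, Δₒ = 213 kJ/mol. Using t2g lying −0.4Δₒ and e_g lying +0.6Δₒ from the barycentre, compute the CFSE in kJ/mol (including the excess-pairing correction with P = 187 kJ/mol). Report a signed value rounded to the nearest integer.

Group 9 minus oxidation state +3 gives a d⁶ configuration for Co³⁺.
The d⁶ electrons fill as t2g^6 e_g^0.
CFSE(orbital) = 6×(-0.4Δₒ) + 0×(0.6Δₒ) = -2.4Δₒ; with Δₒ = 213 kJ/mol that is -511 kJ/mol.
High-spin d⁶ would be t2g^4 e_g^2 with 1 pair; low-spin has 3, so 2 excess pairs cost +2P = +374 kJ/mol.
Net CFSE = -511 + 374 = -137 kJ/mol.

-137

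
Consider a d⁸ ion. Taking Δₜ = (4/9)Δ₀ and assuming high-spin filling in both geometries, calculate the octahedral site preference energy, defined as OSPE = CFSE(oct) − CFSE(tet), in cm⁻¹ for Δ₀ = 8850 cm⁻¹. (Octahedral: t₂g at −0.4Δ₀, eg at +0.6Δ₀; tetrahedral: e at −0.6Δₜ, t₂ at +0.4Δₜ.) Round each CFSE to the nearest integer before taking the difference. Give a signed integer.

Octahedral (high-spin): t2g^6 e_g^2, CFSE = 6(−0.4) + 2(+0.6) = -1.2Δ₀ = -1.2 × 8850 = -10620 cm⁻¹.
Tetrahedral: e^4 t2^4, CFSE = 4(−0.6) + 4(+0.4) = -0.8Δₜ = -0.8 × (4/9) × 8850 = -3147 cm⁻¹.
OSPE = CFSE(oct) − CFSE(tet) = -10620 − (-3147) = -7473 cm⁻¹.

-7473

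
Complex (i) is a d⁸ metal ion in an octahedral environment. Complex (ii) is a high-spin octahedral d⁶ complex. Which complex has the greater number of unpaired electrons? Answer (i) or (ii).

(i): t2g^6 e_g^2 → 2 unpaired.
(ii): t2g^4 e_g^2 → 4 unpaired.
So (ii) has more unpaired electrons.

(ii)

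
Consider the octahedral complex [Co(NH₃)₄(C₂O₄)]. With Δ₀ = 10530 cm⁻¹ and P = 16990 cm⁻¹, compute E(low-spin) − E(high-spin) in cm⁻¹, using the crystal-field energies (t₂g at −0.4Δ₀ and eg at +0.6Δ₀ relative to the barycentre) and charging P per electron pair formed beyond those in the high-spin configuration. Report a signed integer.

6460

Ligand charges: 4×(+0) from NH₃ and 1×(-2) from C₂O₄²⁻ sum to -2; with overall charge +0, Co is +2.
Co sits in group 9; removing 2 electrons leaves Co²⁺ with 9 − 2 = 7 d electrons.
High-spin d⁷ fills as t₂g⁵ eg² with CFSE 5(−0.4) + 2(+0.6) = -0.8Δ₀ = -8424 cm⁻¹.
For low-spin the configuration is t₂g⁶ eg¹: orbital energy -1.8 × 10530 = -18954 cm⁻¹, and 1 additional pair relative to high-spin adds 16990 cm⁻¹, giving -1964 cm⁻¹.
The difference is -1964 − (-8424) = 6460 cm⁻¹, so high-spin lies lower.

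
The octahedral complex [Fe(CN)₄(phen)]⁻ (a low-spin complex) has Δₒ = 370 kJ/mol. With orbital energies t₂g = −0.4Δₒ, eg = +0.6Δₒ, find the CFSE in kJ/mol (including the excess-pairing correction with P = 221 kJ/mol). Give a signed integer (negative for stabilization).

Ligand charges: 4×(-1) from CN⁻ and 1×(+0) from phen sum to -4; with overall charge -1, Fe is +3.
Group 8 minus oxidation state +3 gives a d⁵ configuration for Fe³⁺.
Configuration: t₂g⁵ eg⁰.
The orbital stabilization is -2.0Δₒ = -2.0 × 370 = -740 kJ/mol.
High-spin d⁵ would be t₂g³ eg² with 0 pairs; low-spin has 2, so 2 excess pairs cost +2P = +442 kJ/mol.
Overall CFSE = -740 + 442 = -298 kJ/mol.

-298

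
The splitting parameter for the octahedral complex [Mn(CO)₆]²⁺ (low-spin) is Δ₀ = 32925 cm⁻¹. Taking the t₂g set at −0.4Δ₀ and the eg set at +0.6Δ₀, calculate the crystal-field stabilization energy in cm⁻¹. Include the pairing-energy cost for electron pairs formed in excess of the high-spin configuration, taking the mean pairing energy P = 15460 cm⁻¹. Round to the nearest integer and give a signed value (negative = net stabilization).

-34930

CO is neutral, so the +2 overall charge sits on Mn: oxidation state +2.
Mn is in group 7, so Mn²⁺ is d⁵ (7 − 2 = 5).
Configuration: t₂g⁵ eg⁰.
Orbital CFSE = 5(-0.4) + 0(0.6) = -2.0Δ₀ = -2.0 × 32925 = -65850 cm⁻¹.
Pairing penalty: 2 pairs vs 0 in the high-spin reference → 2 extra × P = 30920 cm⁻¹.
Combining: -65850 + 30920 = -34930 cm⁻¹.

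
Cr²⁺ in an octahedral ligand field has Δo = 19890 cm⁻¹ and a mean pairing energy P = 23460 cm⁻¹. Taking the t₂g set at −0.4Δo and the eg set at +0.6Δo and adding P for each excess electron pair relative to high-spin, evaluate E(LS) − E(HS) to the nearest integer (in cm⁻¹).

Cr sits in group 6; removing 2 electrons leaves Cr²⁺ with 6 − 2 = 4 d electrons.
High-spin: t₂g³ eg¹, CFSE = -0.6Δo = -11934 cm⁻¹.
For low-spin the configuration is t₂g⁴ eg⁰: orbital energy -1.6 × 19890 = -31824 cm⁻¹, and 1 additional pair relative to high-spin adds 23460 cm⁻¹, giving -8364 cm⁻¹.
The difference is -8364 − (-11934) = 3570 cm⁻¹, so high-spin lies lower.

3570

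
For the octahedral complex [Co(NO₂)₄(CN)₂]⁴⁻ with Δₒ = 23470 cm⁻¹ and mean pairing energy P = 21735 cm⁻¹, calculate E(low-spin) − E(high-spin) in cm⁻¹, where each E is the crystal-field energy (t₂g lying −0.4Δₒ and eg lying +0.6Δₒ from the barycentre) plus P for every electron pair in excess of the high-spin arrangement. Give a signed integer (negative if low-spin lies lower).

-1735

Ligand charges: 4×(-1) from NO₂⁻ and 2×(-1) from CN⁻ sum to -6; with overall charge -4, Co is +2.
Group 9 minus oxidation state +2 gives a d⁷ configuration for Co²⁺.
High-spin d⁷ fills as t₂g⁵ eg² with CFSE 5(−0.4) + 2(+0.6) = -0.8Δₒ = -18776 cm⁻¹.
For low-spin the configuration is t₂g⁶ eg¹: orbital energy -1.8 × 23470 = -42246 cm⁻¹, and 1 additional pair relative to high-spin adds 21735 cm⁻¹, giving -20511 cm⁻¹.
The difference is -20511 − (-18776) = -1735 cm⁻¹, so low-spin lies lower.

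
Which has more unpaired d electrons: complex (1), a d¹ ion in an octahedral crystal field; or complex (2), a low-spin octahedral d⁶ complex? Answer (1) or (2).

(1)

(1): t2g^1 e_g^0 → 1 unpaired.
(2): t₂g⁶ eg⁰ → 0 unpaired.
So (1) has more unpaired electrons.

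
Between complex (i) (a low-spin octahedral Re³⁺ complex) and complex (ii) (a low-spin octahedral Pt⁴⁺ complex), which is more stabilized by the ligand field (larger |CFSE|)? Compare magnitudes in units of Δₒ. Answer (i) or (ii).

(ii)

(i): Re is in group 7, so Re³⁺ is d⁴ (7 − 3 = 4); t₂g⁴ eg⁰, CFSE = -1.6Δₒ.
(ii): Pt⁴⁺: group 10, so d-count = 10 − 4 = 6; t₂g⁶ eg⁰, CFSE = -2.4Δₒ.
So (ii) has the larger |CFSE|.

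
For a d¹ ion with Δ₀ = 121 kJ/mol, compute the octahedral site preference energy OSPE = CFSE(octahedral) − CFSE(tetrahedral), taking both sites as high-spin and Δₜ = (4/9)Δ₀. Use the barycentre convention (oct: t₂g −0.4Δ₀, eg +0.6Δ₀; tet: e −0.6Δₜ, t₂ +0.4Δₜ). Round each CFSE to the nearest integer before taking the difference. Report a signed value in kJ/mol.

-16

Octahedral (high-spin): t2g^1 e_g^0, CFSE = 1(−0.4) + 0(+0.6) = -0.4Δ₀ = -0.4 × 121 = -48 kJ/mol.
Tetrahedral e^1 t2^0 gives -0.6Δₜ = -0.6 × (4/9) × 121 = -32 kJ/mol.
OSPE = CFSE(oct) − CFSE(tet) = -48 − (-32) = -16 kJ/mol.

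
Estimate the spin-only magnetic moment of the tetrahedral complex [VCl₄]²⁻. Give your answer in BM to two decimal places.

Each Cl⁻ contributes -1; 4 × (-1) = -4. With overall charge -2, V is in the +2 oxidation state.
V is in group 5, so V²⁺ is d³ (5 − 2 = 3).
With tetrahedral geometry the complex is necessarily high-spin.
Configuration: e² t₂¹ → 3 unpaired electrons.
μ(spin-only) = √[3(3+2)] = √15 ≈ 3.87 BM.

3.87 BM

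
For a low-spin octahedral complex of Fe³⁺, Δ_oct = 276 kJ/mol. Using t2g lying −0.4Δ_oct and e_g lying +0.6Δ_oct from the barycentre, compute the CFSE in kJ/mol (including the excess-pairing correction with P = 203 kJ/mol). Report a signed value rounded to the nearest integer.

Fe sits in group 8; removing 3 electrons leaves Fe³⁺ with 8 − 3 = 5 d electrons.
The d⁵ electrons fill as t2g^5 e_g^0.
CFSE(orbital) = 5×(-0.4Δ_oct) + 0×(0.6Δ_oct) = -2.0Δ_oct; with Δ_oct = 276 kJ/mol that is -552 kJ/mol.
Relative to high-spin t2g^3 e_g^2 (0 paired), the low-spin configuration has 2 additional pairs, contributing +2 × 203 = +406 kJ/mol.
Net CFSE = -552 + 406 = -146 kJ/mol.

-146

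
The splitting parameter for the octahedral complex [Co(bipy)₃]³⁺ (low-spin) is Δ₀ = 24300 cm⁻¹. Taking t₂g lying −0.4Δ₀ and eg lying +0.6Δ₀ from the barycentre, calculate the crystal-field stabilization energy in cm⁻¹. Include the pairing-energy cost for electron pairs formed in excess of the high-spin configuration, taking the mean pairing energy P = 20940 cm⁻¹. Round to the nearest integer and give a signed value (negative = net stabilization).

bipy is neutral, so the +3 overall charge sits on Co: oxidation state +3.
Co is in group 9, so Co³⁺ is d⁶ (9 − 3 = 6).
Electron filling gives t₂g⁶ eg⁰.
Orbital CFSE = 6(-0.4) + 0(0.6) = -2.4Δ₀ = -2.4 × 24300 = -58320 cm⁻¹.
High-spin d⁶ would be t₂g⁴ eg² with 1 pair; low-spin has 3, so 2 excess pairs cost +2P = +41880 cm⁻¹.
Combining: -58320 + 41880 = -16440 cm⁻¹.

-16440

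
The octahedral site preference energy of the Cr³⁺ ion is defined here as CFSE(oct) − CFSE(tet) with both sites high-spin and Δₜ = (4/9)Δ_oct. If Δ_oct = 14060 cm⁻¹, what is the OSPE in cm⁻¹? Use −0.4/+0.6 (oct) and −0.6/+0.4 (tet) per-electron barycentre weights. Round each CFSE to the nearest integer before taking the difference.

-11873

Cr is in group 6, so Cr³⁺ is d³ (6 − 3 = 3).
Octahedral high-spin t₂g³ eg⁰: CFSE = -1.2 × 14060 = -16872 cm⁻¹.
Tetrahedral: e² t₂¹, CFSE = 2(−0.6) + 1(+0.4) = -0.8Δₜ = -0.8 × (4/9) × 14060 = -4999 cm⁻¹.
OSPE = CFSE(oct) − CFSE(tet) = -16872 − (-4999) = -11873 cm⁻¹.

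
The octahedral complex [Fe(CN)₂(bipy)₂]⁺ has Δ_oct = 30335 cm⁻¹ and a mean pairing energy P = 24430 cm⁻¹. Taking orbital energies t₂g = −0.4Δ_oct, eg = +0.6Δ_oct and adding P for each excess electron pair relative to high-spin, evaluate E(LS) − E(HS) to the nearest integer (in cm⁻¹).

Ligand charges: 2×(-1) from CN⁻ and 2×(+0) from bipy sum to -2; with overall charge +1, Fe is +3.
Fe³⁺: group 8, so d-count = 8 − 3 = 5.
In the high-spin limit (t₂g³ eg²) the orbital term is 0.0Δ_oct = 0 cm⁻¹, with no excess pairing.
Low-spin t₂g⁵ eg⁰ gives -2.0Δ_oct = -60670 cm⁻¹, but forming 2 extra pairs costs 2P = 48860 cm⁻¹, so E(LS) = -60670 + 48860 = -11810 cm⁻¹.
E(LS) − E(HS) = -11810 − (0) = -11810 cm⁻¹.

-11810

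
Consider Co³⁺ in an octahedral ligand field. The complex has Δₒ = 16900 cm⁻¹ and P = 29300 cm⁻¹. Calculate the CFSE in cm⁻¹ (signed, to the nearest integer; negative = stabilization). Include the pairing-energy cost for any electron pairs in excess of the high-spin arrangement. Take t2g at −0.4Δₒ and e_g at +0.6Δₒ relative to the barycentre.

Co sits in group 9; removing 3 electrons leaves Co³⁺ with 9 − 3 = 6 d electrons.
Since Δₒ = 16900 cm⁻¹ < P = 29300 cm⁻¹, the complex adopts the high-spin configuration.
Configuration: t2g^4 e_g^2.
Orbital CFSE = -0.4Δₒ = -0.4 × 16900 = -6760 cm⁻¹.
High-spin has no excess pairs, so no pairing correction applies.

-6760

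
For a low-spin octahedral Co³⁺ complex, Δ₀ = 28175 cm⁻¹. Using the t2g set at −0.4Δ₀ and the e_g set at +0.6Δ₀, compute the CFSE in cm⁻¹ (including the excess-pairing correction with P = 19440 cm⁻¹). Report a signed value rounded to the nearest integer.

Co is in group 9, so Co³⁺ is d⁶ (9 − 3 = 6).
The d⁶ electrons fill as t2g^6 e_g^0.
CFSE(orbital) = 6×(-0.4Δ₀) + 0×(0.6Δ₀) = -2.4Δ₀; with Δ₀ = 28175 cm⁻¹ that is -67620 cm⁻¹.
Relative to high-spin t2g^4 e_g^2 (1 paired), the low-spin configuration has 2 additional pairs, contributing +2 × 19440 = +38880 cm⁻¹.
Net CFSE = -67620 + 38880 = -28740 cm⁻¹.

-28740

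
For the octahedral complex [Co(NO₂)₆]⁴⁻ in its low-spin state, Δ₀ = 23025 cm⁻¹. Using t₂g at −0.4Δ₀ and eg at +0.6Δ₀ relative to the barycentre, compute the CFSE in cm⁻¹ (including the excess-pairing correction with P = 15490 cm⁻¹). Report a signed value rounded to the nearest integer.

Each NO₂⁻ contributes -1; 6 × (-1) = -6. With overall charge -4, Co is in the +2 oxidation state.
Co²⁺: group 9, so d-count = 9 − 2 = 7.
The d⁷ electrons fill as t₂g⁶ eg¹.
CFSE(orbital) = 6×(-0.4Δ₀) + 1×(0.6Δ₀) = -1.8Δ₀; with Δ₀ = 23025 cm⁻¹ that is -41445 cm⁻¹.
High-spin d⁷ would be t₂g⁵ eg² with 2 pairs; low-spin has 3, so 1 excess pair costs +1P = +15490 cm⁻¹.
Combining: -41445 + 15490 = -25955 cm⁻¹.

-25955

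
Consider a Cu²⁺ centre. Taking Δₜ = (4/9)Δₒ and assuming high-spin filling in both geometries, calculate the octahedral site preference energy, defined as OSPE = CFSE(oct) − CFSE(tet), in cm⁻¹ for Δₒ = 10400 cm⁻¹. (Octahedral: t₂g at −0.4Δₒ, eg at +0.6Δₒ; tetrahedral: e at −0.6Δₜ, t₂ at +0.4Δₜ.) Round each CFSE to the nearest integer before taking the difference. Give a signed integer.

-4391

Cu²⁺: group 11, so d-count = 11 − 2 = 9.
Octahedral (high-spin): t2g^6 e_g^3, CFSE = 6(−0.4) + 3(+0.6) = -0.6Δₒ = -0.6 × 10400 = -6240 cm⁻¹.
Tetrahedral e^4 t2^5 gives -0.4Δₜ = -0.4 × (4/9) × 10400 = -1849 cm⁻¹.
OSPE = -6240 − (-1849) = -4391 cm⁻¹.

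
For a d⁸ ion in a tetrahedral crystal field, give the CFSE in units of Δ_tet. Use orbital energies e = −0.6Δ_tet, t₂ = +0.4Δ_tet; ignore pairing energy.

Tetrahedral fields are weak (Δₜ ≈ 4/9 Δₒ), so electrons fill high-spin.
Configuration: e⁴ t₂⁴.
CFSE = 4(-0.6Δ_tet) + 4(0.4Δ_tet) = -2.4Δ_tet + 1.6Δ_tet = -0.8Δ_tet.

-0.8 Δ_tet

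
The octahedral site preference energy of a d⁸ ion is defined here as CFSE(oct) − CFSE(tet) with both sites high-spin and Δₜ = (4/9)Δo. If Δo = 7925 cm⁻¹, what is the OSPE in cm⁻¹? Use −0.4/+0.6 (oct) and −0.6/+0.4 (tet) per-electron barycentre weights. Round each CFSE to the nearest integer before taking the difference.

Octahedral (high-spin): t₂g⁶ eg², CFSE = 6(−0.4) + 2(+0.6) = -1.2Δo = -1.2 × 7925 = -9510 cm⁻¹.
Tetrahedral: e⁴ t₂⁴, CFSE = 4(−0.6) + 4(+0.4) = -0.8Δₜ = -0.8 × (4/9) × 7925 = -2818 cm⁻¹.
OSPE = -9510 − (-2818) = -6692 cm⁻¹.

-6692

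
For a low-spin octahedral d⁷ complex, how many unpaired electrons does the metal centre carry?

Configuration: t₂g⁶ eg¹, giving 1 unpaired electron.

1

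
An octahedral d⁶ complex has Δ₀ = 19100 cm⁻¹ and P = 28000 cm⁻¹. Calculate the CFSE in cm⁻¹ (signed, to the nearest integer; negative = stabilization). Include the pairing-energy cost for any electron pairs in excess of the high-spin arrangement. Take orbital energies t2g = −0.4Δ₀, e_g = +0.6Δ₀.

-7640

Here Δ₀ < P (19100 < 28000), so the high-spin state is favoured.
Filling d⁶ accordingly: t2g^4 e_g^2.
Orbital CFSE = -0.4Δ₀ = -0.4 × 19100 = -7640 cm⁻¹.
High-spin has no excess pairs, so no pairing correction applies.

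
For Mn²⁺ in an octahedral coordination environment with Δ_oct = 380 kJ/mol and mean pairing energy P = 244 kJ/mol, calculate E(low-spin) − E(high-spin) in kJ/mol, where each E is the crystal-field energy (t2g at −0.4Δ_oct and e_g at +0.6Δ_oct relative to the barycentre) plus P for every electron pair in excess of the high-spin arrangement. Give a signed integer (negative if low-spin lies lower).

-272

Mn²⁺: group 7, so d-count = 7 − 2 = 5.
High-spin d⁵ fills as t2g^3 e_g^2 with CFSE 3(−0.4) + 2(+0.6) = 0.0Δ_oct = 0 kJ/mol.
For low-spin the configuration is t2g^5 e_g^0: orbital energy -2.0 × 380 = -760 kJ/mol, and 2 additional pairs relative to high-spin add 488 kJ/mol, giving -272 kJ/mol.
Thus E(LS) − E(HS) = -272 kJ/mol.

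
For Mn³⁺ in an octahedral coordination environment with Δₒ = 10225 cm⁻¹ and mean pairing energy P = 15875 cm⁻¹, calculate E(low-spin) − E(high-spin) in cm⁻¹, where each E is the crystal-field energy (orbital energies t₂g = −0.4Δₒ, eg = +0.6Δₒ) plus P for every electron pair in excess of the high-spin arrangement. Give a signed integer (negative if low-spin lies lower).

Mn³⁺: group 7, so d-count = 7 − 3 = 4.
High-spin: t₂g³ eg¹, CFSE = -0.6Δₒ = -6135 cm⁻¹.
Low-spin: t₂g⁴ eg⁰, orbital CFSE = -1.6Δₒ = -16360 cm⁻¹; plus 1 excess pair × P = +15875 cm⁻¹; total -485 cm⁻¹.
Thus E(LS) − E(HS) = 5650 cm⁻¹.

5650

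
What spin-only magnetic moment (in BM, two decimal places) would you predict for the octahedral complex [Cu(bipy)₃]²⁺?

1.73 BM

bipy is neutral, so the +2 overall charge sits on Cu: oxidation state +2.
Group 11 minus oxidation state +2 gives a d⁹ configuration for Cu²⁺.
Configuration: t₂g⁶ eg³ → 1 unpaired electron.
μ(spin-only) = √[1(1+2)] = √3 ≈ 1.73 BM.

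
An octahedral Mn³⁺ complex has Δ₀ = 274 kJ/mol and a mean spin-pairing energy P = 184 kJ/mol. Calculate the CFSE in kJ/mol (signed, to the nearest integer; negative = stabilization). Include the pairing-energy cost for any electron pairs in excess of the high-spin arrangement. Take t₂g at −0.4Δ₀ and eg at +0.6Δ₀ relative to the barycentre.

Mn³⁺: group 7, so d-count = 7 − 3 = 4.
Δ₀ > P, so pairing is preferred: the ground state is low-spin.
That gives t₂g⁴ eg⁰.
Orbital CFSE = -1.6Δ₀ = -1.6 × 274 = -438 kJ/mol.
Excess pairs vs high-spin: 1 − 0 = 1; pairing cost = +184 kJ/mol.
Net CFSE = -438 + 184 = -254 kJ/mol.

-254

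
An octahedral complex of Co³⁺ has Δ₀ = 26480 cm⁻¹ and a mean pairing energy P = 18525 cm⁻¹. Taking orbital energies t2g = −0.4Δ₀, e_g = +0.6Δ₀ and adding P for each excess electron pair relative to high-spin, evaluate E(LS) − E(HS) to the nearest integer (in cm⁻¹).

Co sits in group 9; removing 3 electrons leaves Co³⁺ with 9 − 3 = 6 d electrons.
High-spin d⁶ fills as t2g^4 e_g^2 with CFSE 4(−0.4) + 2(+0.6) = -0.4Δ₀ = -10592 cm⁻¹.
For low-spin the configuration is t2g^6 e_g^0: orbital energy -2.4 × 26480 = -63552 cm⁻¹, and 2 additional pairs relative to high-spin add 37050 cm⁻¹, giving -26502 cm⁻¹.
Thus E(LS) − E(HS) = -15910 cm⁻¹.

-15910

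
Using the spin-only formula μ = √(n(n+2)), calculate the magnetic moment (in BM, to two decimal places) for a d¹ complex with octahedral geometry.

1.73 BM

Configuration: t₂g¹ eg⁰ → 1 unpaired electron.
μ(spin-only) = √[1(1+2)] = √3 ≈ 1.73 BM.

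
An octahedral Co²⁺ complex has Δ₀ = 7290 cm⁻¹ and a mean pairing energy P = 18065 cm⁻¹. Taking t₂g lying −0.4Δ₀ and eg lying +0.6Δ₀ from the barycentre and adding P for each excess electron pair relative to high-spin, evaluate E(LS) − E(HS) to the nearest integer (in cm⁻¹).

Co is in group 9, so Co²⁺ is d⁷ (9 − 2 = 7).
In the high-spin limit (t₂g⁵ eg²) the orbital term is -0.8Δ₀ = -5832 cm⁻¹, with no excess pairing.
Low-spin t₂g⁶ eg¹ gives -1.8Δ₀ = -13122 cm⁻¹, but forming 1 extra pair costs 1P = 18065 cm⁻¹, so E(LS) = -13122 + 18065 = 4943 cm⁻¹.
The difference is 4943 − (-5832) = 10775 cm⁻¹, so high-spin lies lower.

10775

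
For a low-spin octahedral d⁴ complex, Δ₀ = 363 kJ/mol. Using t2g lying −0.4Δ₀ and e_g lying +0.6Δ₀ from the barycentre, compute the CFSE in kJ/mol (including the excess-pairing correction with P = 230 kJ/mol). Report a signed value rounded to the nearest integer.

Electron filling gives t2g^4 e_g^0.
The orbital stabilization is -1.6Δ₀ = -1.6 × 363 = -581 kJ/mol.
High-spin d⁴ would be t2g^3 e_g^1 with 0 pairs; low-spin has 1, so 1 excess pair costs +1P = +230 kJ/mol.
Combining: -581 + 230 = -351 kJ/mol.

-351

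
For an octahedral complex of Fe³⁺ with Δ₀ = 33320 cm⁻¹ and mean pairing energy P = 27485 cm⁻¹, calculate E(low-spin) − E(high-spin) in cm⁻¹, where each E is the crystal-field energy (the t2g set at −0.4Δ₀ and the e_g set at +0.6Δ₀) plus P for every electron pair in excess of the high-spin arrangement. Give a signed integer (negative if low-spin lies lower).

Fe sits in group 8; removing 3 electrons leaves Fe³⁺ with 8 − 3 = 5 d electrons.
High-spin d⁵ fills as t2g^3 e_g^2 with CFSE 3(−0.4) + 2(+0.6) = 0.0Δ₀ = 0 cm⁻¹.
For low-spin the configuration is t2g^5 e_g^0: orbital energy -2.0 × 33320 = -66640 cm⁻¹, and 2 additional pairs relative to high-spin add 54970 cm⁻¹, giving -11670 cm⁻¹.
The difference is -11670 − (0) = -11670 cm⁻¹, so low-spin lies lower.

-11670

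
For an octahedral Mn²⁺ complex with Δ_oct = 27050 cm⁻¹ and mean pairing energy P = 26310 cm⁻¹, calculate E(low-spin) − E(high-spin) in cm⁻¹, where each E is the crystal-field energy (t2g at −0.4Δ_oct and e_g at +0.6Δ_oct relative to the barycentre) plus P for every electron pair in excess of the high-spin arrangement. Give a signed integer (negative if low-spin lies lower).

-1480

Mn sits in group 7; removing 2 electrons leaves Mn²⁺ with 7 − 2 = 5 d electrons.
High-spin: t2g^3 e_g^2, CFSE = 0.0Δ_oct = 0 cm⁻¹.
Low-spin: t2g^5 e_g^0, orbital CFSE = -2.0Δ_oct = -54100 cm⁻¹; plus 2 excess pairs × P = +52620 cm⁻¹; total -1480 cm⁻¹.
The difference is -1480 − (0) = -1480 cm⁻¹, so low-spin lies lower.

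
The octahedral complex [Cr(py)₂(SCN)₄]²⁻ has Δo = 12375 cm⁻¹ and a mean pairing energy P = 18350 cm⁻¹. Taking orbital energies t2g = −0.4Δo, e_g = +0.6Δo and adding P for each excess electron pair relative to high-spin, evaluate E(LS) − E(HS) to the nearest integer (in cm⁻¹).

Ligand charges: 2×(+0) from py and 4×(-1) from SCN⁻ sum to -4; with overall charge -2, Cr is +2.
Group 6 minus oxidation state +2 gives a d⁴ configuration for Cr²⁺.
In the high-spin limit (t2g^3 e_g^1) the orbital term is -0.6Δo = -7425 cm⁻¹, with no excess pairing.
For low-spin the configuration is t2g^4 e_g^0: orbital energy -1.6 × 12375 = -19800 cm⁻¹, and 1 additional pair relative to high-spin adds 18350 cm⁻¹, giving -1450 cm⁻¹.
Thus E(LS) − E(HS) = 5975 cm⁻¹.

5975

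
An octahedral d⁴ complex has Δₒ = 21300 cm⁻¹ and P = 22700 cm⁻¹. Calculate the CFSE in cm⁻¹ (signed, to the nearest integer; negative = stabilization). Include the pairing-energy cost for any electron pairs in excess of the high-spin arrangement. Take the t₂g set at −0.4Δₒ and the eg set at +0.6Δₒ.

Here Δₒ < P (21300 < 22700), so the high-spin state is favoured.
That gives t₂g³ eg¹.
Orbital CFSE = -0.6Δₒ = -0.6 × 21300 = -12780 cm⁻¹.
High-spin has no excess pairs, so no pairing correction applies.

-12780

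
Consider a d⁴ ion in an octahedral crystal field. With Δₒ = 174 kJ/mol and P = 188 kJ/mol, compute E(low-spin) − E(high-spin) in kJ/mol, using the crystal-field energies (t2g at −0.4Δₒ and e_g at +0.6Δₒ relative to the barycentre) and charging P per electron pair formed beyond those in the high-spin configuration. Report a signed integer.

High-spin: t2g^3 e_g^1, CFSE = -0.6Δₒ = -104 kJ/mol.
For low-spin the configuration is t2g^4 e_g^0: orbital energy -1.6 × 174 = -278 kJ/mol, and 1 additional pair relative to high-spin adds 188 kJ/mol, giving -90 kJ/mol.
E(LS) − E(HS) = -90 − (-104) = 14 kJ/mol.

14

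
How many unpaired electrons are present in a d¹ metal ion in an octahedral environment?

For octahedral d¹ the high- and low-spin configurations coincide.
Configuration: t₂g¹ eg⁰, giving 1 unpaired electron.

1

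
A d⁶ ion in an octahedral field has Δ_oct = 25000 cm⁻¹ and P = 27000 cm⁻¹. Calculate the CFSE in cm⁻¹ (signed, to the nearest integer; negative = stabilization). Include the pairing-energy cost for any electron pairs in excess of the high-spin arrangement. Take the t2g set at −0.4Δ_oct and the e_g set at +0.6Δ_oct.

Since Δ_oct = 25000 cm⁻¹ < P = 27000 cm⁻¹, the complex adopts the high-spin configuration.
Filling d⁶ accordingly: t2g^4 e_g^2.
Orbital CFSE = -0.4Δ_oct = -0.4 × 25000 = -10000 cm⁻¹.
High-spin has no excess pairs, so no pairing correction applies.

-10000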